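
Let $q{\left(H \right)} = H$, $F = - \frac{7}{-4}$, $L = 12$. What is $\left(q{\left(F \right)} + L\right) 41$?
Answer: $\frac{2255}{4} \approx 563.75$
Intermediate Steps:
$F = \frac{7}{4}$ ($F = \left(-7\right) \left(- \frac{1}{4}\right) = \frac{7}{4} \approx 1.75$)
$\left(q{\left(F \right)} + L\right) 41 = \left(\frac{7}{4} + 12\right) 41 = \frac{55}{4} \cdot 41 = \frac{2255}{4}$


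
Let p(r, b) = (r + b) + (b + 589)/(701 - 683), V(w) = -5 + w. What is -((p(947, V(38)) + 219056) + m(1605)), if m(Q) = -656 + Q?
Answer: -1989176/9 ≈ -2.2102e+5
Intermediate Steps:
p(r, b) = 589/18 + r + 19*b/18 (p(r, b) = (b + r) + (589 + b)/18 = (b + r) + (589 + b)*(1/18) = (b + r) + (589/18 + b/18) = 589/18 + r + 19*b/18)
-((p(947, V(38)) + 219056) + m(1605)) = -(((589/18 + 947 + 19*(-5 + 38)/18) + 219056) + (-656 + 1605)) = -(((589/18 + 947 + (19/18)*33) + 219056) + 949) = -(((589/18 + 947 + 209/6) + 219056) + 949) = -((9131/9 + 219056) + 949) = -(1980635/9 + 949) = -1*1989176/9 = -1989176/9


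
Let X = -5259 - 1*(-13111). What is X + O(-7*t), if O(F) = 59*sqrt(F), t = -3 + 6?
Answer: 7852 + 59*I*sqrt(21) ≈ 7852.0 + 270.37*I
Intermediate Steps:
t = 3
X = 7852 (X = -5259 + 13111 = 7852)
X + O(-7*t) = 7852 + 59*sqrt(-7*3) = 7852 + 59*sqrt(-21) = 7852 + 59*(I*sqrt(21)) = 7852 + 59*I*sqrt(21)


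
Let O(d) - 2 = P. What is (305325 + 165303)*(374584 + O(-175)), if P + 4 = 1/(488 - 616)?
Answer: 5641240762215/32 ≈ 1.7629e+11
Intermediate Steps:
P = -513/128 (P = -4 + 1/(488 - 616) = -4 + 1/(-128) = -4 - 1/128 = -513/128 ≈ -4.0078)
O(d) = -257/128 (O(d) = 2 - 513/128 = -257/128)
(305325 + 165303)*(374584 + O(-175)) = (305325 + 165303)*(374584 - 257/128) = 470628*(47946495/128) = 5641240762215/32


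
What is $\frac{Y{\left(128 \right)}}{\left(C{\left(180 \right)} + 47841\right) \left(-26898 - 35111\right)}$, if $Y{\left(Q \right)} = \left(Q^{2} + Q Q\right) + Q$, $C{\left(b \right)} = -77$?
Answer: $- \frac{8224}{740449469} \approx -1.1107 \cdot 10^{-5}$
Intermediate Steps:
$Y{\left(Q \right)} = Q + 2 Q^{2}$ ($Y{\left(Q \right)} = \left(Q^{2} + Q^{2}\right) + Q = 2 Q^{2} + Q = Q + 2 Q^{2}$)
$\frac{Y{\left(128 \right)}}{\left(C{\left(180 \right)} + 47841\right) \left(-26898 - 35111\right)} = \frac{128 \left(1 + 2 \cdot 128\right)}{\left(-77 + 47841\right) \left(-26898 - 35111\right)} = \frac{128 \left(1 + 256\right)}{47764 \left(-62009\right)} = \frac{128 \cdot 257}{-2961797876} = 32896 \left(- \frac{1}{2961797876}\right) = - \frac{8224}{740449469}$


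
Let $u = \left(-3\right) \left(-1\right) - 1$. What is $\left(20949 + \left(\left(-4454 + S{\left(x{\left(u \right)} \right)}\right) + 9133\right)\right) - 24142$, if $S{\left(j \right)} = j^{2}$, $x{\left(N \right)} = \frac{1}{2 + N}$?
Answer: $\frac{23777}{16} \approx 1486.1$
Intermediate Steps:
$u = 2$ ($u = 3 - 1 = 2$)
$\left(20949 + \left(\left(-4454 + S{\left(x{\left(u \right)} \right)}\right) + 9133\right)\right) - 24142 = \left(20949 + \left(\left(-4454 + \left(\frac{1}{2 + 2}\right)^{2}\right) + 9133\right)\right) - 24142 = \left(20949 + \left(\left(-4454 + \left(\frac{1}{4}\right)^{2}\right) + 9133\right)\right) - 24142 = \left(20949 + \left(\left(-4454 + \frac{1}{16}\right) + 9133\right)\right) - 24142 = \left(20949 + \left(- \frac{71263}{16} + 9133\right)\right) - 24142 = \left(20949 + \frac{74865}{16}\right) - 24142 = \frac{410049}{16} - 24142 = \frac{23777}{16}$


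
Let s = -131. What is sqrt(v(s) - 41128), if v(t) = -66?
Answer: I*sqrt(41194) ≈ 202.96*I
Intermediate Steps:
sqrt(v(s) - 41128) = sqrt(-66 - 41128) = sqrt(-41194) = I*sqrt(41194)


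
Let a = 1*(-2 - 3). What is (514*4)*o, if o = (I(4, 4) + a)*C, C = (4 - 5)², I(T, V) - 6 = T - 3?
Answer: 4112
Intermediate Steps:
I(T, V) = 3 + T (I(T, V) = 6 + (T - 3) = 6 + (-3 + T) = 3 + T)
C = 1 (C = (-1)² = 1)
a = -5 (a = 1*(-5) = -5)
o = 2 (o = ((3 + 4) - 5)*1 = (7 - 5)*1 = 2*1 = 2)
(514*4)*o = (514*4)*2 = 2056*2 = 4112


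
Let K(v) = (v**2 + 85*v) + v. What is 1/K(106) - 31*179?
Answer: -112933247/20352 ≈ -5549.0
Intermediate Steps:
K(v) = v**2 + 86*v
1/K(106) - 31*179 = 1/(106*(86 + 106)) - 31*179 = 1/(106*192) - 1*5549 = 1/20352 - 5549 = -112933247/20352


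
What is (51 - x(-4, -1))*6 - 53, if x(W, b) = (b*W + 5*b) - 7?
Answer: 301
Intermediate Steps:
x(W, b) = -7 + 5*b + W*b (x(W, b) = (W*b + 5*b) - 7 = (5*b + W*b) - 7 = -7 + 5*b + W*b)
(51 - x(-4, -1))*6 - 53 = (51 - (-7 + 5*(-1) - 4*(-1)))*6 - 53 = (51 - (-7 - 5 + 4))*6 - 53 = (51 - 1*(-8))*6 - 53 = (51 + 8)*6 - 53 = 59*6 - 53 = 354 - 53 = 301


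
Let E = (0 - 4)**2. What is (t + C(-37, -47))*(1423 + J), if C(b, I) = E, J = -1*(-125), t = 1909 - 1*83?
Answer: 2851416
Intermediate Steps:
t = 1826 (t = 1909 - 83 = 1826)
J = 125
E = 16 (E = (-4)**2 = 16)
C(b, I) = 16
(t + C(-37, -47))*(1423 + J) = (1826 + 16)*(1423 + 125) = 1842*1548 = 2851416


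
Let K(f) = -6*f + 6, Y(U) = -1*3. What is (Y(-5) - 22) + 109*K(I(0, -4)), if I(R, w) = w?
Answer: 3245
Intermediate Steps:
Y(U) = -3
K(f) = 6 - 6*f
(Y(-5) - 22) + 109*K(I(0, -4)) = (-3 - 22) + 109*(6 - 6*(-4)) = -25 + 109*(6 + 24) = -25 + 109*30 = -25 + 3270 = 3245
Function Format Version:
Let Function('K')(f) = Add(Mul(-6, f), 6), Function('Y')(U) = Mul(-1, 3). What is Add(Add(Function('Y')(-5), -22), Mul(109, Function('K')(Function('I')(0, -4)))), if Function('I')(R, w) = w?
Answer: 3245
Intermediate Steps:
Function('Y')(U) = -3
Function('K')(f) = Add(6, Mul(-6, f))
Add(Add(Function('Y')(-5), -22), Mul(109, Function('K')(Function('I')(0, -4)))) = Add(Add(-3, -22), Mul(109, Add(6, Mul(-6, -4)))) = Add(-25, Mul(109, Add(6, 24))) = Add(-25, Mul(109, 30)) = Add(-25, 3270) = 3245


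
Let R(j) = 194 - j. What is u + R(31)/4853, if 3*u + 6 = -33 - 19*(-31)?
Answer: 2669639/14559 ≈ 183.37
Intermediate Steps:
u = 550/3 (u = -2 + (-33 - 19*(-31))/3 = -2 + (-33 + 589)/3 = -2 + (⅓)*556 = -2 + 556/3 = 550/3 ≈ 183.33)
u + R(31)/4853 = 550/3 + (194 - 1*31)/4853 = 550/3 + (194 - 31)*(1/4853) = 550/3 + 163*(1/4853) = 550/3 + 163/4853 = 2669639/14559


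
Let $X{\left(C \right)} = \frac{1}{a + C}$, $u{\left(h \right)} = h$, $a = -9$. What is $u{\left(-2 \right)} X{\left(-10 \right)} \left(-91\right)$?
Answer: $- \frac{182}{19} \approx -9.5789$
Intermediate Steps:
$X{\left(C \right)} = \frac{1}{-9 + C}$
$u{\left(-2 \right)} X{\left(-10 \right)} \left(-91\right) = - \frac{2}{-9 - 10} \left(-91\right) = - \frac{2}{-19} \left(-91\right) = \left(-2\right) \left(- \frac{1}{19}\right) \left(-91\right) = \frac{2}{19} \left(-91\right) = - \frac{182}{19}$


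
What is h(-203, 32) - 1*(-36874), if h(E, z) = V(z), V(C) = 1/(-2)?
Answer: 73747/2 ≈ 36874.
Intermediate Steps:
V(C) = -½
h(E, z) = -½
h(-203, 32) - 1*(-36874) = -½ - 1*(-36874) = -½ + 36874 = 73747/2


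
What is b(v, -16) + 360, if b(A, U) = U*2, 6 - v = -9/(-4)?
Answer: 328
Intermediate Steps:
v = 15/4 (v = 6 - (-9)/(-4) = 6 - (-9)*(-1)/4 = 6 - 1*9/4 = 6 - 9/4 = 15/4 ≈ 3.7500)
b(A, U) = 2*U
b(v, -16) + 360 = 2*(-16) + 360 = -32 + 360 = 328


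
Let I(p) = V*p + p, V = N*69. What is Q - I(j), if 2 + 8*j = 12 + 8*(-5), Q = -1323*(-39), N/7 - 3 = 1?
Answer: 235383/4 ≈ 58846.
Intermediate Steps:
N = 28 (N = 21 + 7*1 = 21 + 7 = 28)
Q = 51597
V = 1932 (V = 28*69 = 1932)
j = -15/4 (j = -¼ + (12 + 8*(-5))/8 = -¼ + (12 - 40)/8 = -¼ + (⅛)*(-28) = -¼ - 7/2 = -15/4 ≈ -3.7500)
I(p) = 1933*p (I(p) = 1932*p + p = 1933*p)
Q - I(j) = 51597 - 1933*(-15)/4 = 51597 - 1*(-28995/4) = 51597 + 28995/4 = 235383/4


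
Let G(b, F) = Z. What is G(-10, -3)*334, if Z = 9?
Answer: 3006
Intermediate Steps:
G(b, F) = 9
G(-10, -3)*334 = 9*334 = 3006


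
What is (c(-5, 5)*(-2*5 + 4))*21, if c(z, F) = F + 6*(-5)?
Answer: 3150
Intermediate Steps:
c(z, F) = -30 + F (c(z, F) = F - 30 = -30 + F)
(c(-5, 5)*(-2*5 + 4))*21 = ((-30 + 5)*(-2*5 + 4))*21 = -25*(-10 + 4)*21 = -25*(-6)*21 = 150*21 = 3150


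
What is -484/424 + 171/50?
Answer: 3019/1325 ≈ 2.2785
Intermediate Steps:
-484/424 + 171/50 = -484*1/424 + 171*(1/50) = -121/106 + 171/50 = 3019/1325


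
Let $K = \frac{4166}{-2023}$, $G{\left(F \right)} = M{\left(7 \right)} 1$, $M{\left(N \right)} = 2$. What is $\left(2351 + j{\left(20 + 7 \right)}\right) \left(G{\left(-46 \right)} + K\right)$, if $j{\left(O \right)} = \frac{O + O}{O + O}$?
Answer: $- \frac{40320}{289} \approx -139.52$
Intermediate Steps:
$j{\left(O \right)} = 1$ ($j{\left(O \right)} = \frac{2 O}{2 O} = 2 O \frac{1}{2 O} = 1$)
$G{\left(F \right)} = 2$ ($G{\left(F \right)} = 2 \cdot 1 = 2$)
$K = - \frac{4166}{2023}$ ($K = 4166 \left(- \frac{1}{2023}\right) = - \frac{4166}{2023} \approx -2.0593$)
$\left(2351 + j{\left(20 + 7 \right)}\right) \left(G{\left(-46 \right)} + K\right) = \left(2351 + 1\right) \left(2 - \frac{4166}{2023}\right) = 2352 \left(- \frac{120}{2023}\right) = - \frac{40320}{289}$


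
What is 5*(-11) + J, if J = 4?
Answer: -51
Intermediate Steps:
5*(-11) + J = 5*(-11) + 4 = -55 + 4 = -51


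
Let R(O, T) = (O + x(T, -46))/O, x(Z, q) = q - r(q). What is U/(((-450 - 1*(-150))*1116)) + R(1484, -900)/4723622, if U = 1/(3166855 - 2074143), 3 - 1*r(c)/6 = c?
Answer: 52314240564919/320560651717445865600 ≈ 1.6320e-7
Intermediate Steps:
r(c) = 18 - 6*c
x(Z, q) = -18 + 7*q (x(Z, q) = q - (18 - 6*q) = q + (-18 + 6*q) = -18 + 7*q)
U = 1/1092712 ≈ 9.1515e-7
R(O, T) = (-340 + O)/O (R(O, T) = (O + (-18 + 7*(-46)))/O = (O + (-18 - 322))/O = (O - 340)/O = (-340 + O)/O)
U/(((-450 - 1*(-150))*1116)) + R(1484, -900)/4723622 = 1/(1092712*(((-450 - 1*(-150))*1116))) + ((-340 + 1484)/1484)/4723622 = 1/(1092712*(((-450 + 150)*1116))) + ((1/1484)*1144)*(1/4723622) = 1/(1092712*((-300*1116))) + (286/371)*(1/4723622) = (1/1092712)/(-334800) + 143/876231881 = (1/1092712)*(-1/334800) + 143/876231881 = -1/365839977600 + 143/876231881 = 52314240564919/320560651717445865600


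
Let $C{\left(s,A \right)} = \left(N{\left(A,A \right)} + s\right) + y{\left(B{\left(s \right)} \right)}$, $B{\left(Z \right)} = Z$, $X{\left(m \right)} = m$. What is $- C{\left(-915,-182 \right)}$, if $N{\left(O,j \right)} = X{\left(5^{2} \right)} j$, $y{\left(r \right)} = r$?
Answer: $6380$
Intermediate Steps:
$N{\left(O,j \right)} = 25 j$ ($N{\left(O,j \right)} = 5^{2} j = 25 j$)
$C{\left(s,A \right)} = 2 s + 25 A$ ($C{\left(s,A \right)} = \left(25 A + s\right) + s = \left(s + 25 A\right) + s = 2 s + 25 A$)
$- C{\left(-915,-182 \right)} = - (2 \left(-915\right) + 25 \left(-182\right)) = - (-1830 - 4550) = \left(-1\right) \left(-6380\right) = 6380$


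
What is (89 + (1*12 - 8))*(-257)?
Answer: -23901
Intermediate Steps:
(89 + (1*12 - 8))*(-257) = (89 + (12 - 8))*(-257) = (89 + 4)*(-257) = 93*(-257) = -23901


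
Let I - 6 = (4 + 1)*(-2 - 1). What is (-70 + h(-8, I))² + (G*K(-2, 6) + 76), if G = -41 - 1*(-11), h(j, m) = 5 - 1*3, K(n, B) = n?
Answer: 4760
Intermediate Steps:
I = -9 (I = 6 + (4 + 1)*(-2 - 1) = 6 + 5*(-3) = 6 - 15 = -9)
h(j, m) = 2 (h(j, m) = 5 - 3 = 2)
G = -30 (G = -41 + 11 = -30)
(-70 + h(-8, I))² + (G*K(-2, 6) + 76) = (-70 + 2)² + (-30*(-2) + 76) = (-68)² + (60 + 76) = 4624 + 136 = 4760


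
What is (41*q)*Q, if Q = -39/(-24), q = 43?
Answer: 22919/8 ≈ 2864.9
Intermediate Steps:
Q = 13/8 (Q = -39*(-1/24) = 13/8 ≈ 1.6250)
(41*q)*Q = (41*43)*(13/8) = 1763*(13/8) = 22919/8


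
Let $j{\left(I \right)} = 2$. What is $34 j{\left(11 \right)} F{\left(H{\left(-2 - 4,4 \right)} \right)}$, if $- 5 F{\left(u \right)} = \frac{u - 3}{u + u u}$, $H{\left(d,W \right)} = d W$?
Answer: $\frac{153}{230} \approx 0.66522$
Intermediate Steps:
$H{\left(d,W \right)} = W d$
$F{\left(u \right)} = - \frac{-3 + u}{5 \left(u + u^{2}\right)}$ ($F{\left(u \right)} = - \frac{\left(u - 3\right) \frac{1}{u + u u}}{5} = - \frac{\left(-3 + u\right) \frac{1}{u + u^{2}}}{5} = - \frac{\frac{1}{u + u^{2}} \left(-3 + u\right)}{5} = - \frac{-3 + u}{5 \left(u + u^{2}\right)}$)
$34 j{\left(11 \right)} F{\left(H{\left(-2 - 4,4 \right)} \right)} = 34 \cdot 2 \frac{3 - 4 \left(-2 - 4\right)}{5 \cdot 4 \left(-2 - 4\right) \left(1 + 4 \left(-2 - 4\right)\right)} = 68 \frac{3 - 4 \left(-2 - 4\right)}{5 \cdot 4 \left(-2 - 4\right) \left(1 + 4 \left(-2 - 4\right)\right)} = 68 \frac{3 - 4 \left(-6\right)}{5 \cdot 4 \left(-6\right) \left(1 + 4 \left(-6\right)\right)} = 68 \frac{3 - -24}{5 \left(-24\right) \left(1 - 24\right)} = 68 \cdot \frac{1}{5} \left(- \frac{1}{24}\right) \frac{1}{-23} \left(3 + 24\right) = 68 \cdot \frac{1}{5} \left(- \frac{1}{24}\right) \left(- \frac{1}{23}\right) 27 = 68 \cdot \frac{9}{920} = \frac{153}{230}$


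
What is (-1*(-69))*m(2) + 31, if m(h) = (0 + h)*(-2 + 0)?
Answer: -245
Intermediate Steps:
m(h) = -2*h (m(h) = h*(-2) = -2*h)
(-1*(-69))*m(2) + 31 = (-1*(-69))*(-2*2) + 31 = 69*(-4) + 31 = -276 + 31 = -245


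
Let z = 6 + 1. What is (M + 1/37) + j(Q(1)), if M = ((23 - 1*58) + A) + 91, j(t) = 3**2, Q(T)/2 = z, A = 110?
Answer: 6476/37 ≈ 175.03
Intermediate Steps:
z = 7
Q(T) = 14 (Q(T) = 2*7 = 14)
j(t) = 9
M = 166 (M = ((23 - 1*58) + 110) + 91 = ((23 - 58) + 110) + 91 = (-35 + 110) + 91 = 75 + 91 = 166)
(M + 1/37) + j(Q(1)) = (166 + 1/37) + 9 = 6143/37 + 9 = 6476/37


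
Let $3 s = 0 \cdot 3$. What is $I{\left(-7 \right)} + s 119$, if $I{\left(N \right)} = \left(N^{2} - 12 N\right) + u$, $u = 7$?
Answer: $140$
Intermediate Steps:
$I{\left(N \right)} = 7 + N^{2} - 12 N$ ($I{\left(N \right)} = \left(N^{2} - 12 N\right) + 7 = 7 + N^{2} - 12 N$)
$s = 0$ ($s = \frac{0 \cdot 3}{3} = \frac{1}{3} \cdot 0 = 0$)
$I{\left(-7 \right)} + s 119 = \left(7 + \left(-7\right)^{2} - -84\right) + 0 \cdot 119 = \left(7 + 49 + 84\right) + 0 = 140 + 0 = 140$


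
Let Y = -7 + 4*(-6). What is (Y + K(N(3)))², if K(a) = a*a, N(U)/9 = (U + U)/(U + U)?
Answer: 2500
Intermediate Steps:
N(U) = 9 (N(U) = 9*((U + U)/(U + U)) = 9*((2*U)/((2*U))) = 9*((2*U)*(1/(2*U))) = 9*1 = 9)
K(a) = a²
Y = -31 (Y = -7 - 24 = -31)
(Y + K(N(3)))² = (-31 + 9²)² = (-31 + 81)² = 50² = 2500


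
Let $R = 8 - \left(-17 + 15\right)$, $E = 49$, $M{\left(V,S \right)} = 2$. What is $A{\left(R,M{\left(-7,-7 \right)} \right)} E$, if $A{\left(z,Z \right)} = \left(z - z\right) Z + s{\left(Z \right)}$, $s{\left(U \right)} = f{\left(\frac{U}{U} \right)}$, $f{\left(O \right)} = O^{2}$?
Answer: $49$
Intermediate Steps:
$s{\left(U \right)} = 1$ ($s{\left(U \right)} = \left(\frac{U}{U}\right)^{2} = 1^{2} = 1$)
$R = 10$ ($R = 8 - -2 = 8 + 2 = 10$)
$A{\left(z,Z \right)} = 1$ ($A{\left(z,Z \right)} = \left(z - z\right) Z + 1 = 0 Z + 1 = 0 + 1 = 1$)
$A{\left(R,M{\left(-7,-7 \right)} \right)} E = 1 \cdot 49 = 49$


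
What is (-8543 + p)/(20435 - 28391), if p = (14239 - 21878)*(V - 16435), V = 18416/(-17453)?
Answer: -365193793165/23142678 ≈ -15780.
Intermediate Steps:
V = -18416/17453 (V = 18416*(-1/17453) = -18416/17453 ≈ -1.0552)
p = 2191311859969/17453 (p = (14239 - 21878)*(-18416/17453 - 16435) = -7639*(-286858471/17453) = 2191311859969/17453 ≈ 1.2556e+8)
(-8543 + p)/(20435 - 28391) = (-8543 + 2191311859969/17453)/(20435 - 28391) = (2191162758990/17453)/(-7956) = (2191162758990/17453)*(-1/7956) = -365193793165/23142678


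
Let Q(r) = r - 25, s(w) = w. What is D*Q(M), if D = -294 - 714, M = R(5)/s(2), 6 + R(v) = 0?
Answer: 28224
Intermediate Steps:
R(v) = -6 (R(v) = -6 + 0 = -6)
M = -3 (M = -6/2 = -6*½ = -3)
D = -1008
Q(r) = -25 + r
D*Q(M) = -1008*(-25 - 3) = -1008*(-28) = 28224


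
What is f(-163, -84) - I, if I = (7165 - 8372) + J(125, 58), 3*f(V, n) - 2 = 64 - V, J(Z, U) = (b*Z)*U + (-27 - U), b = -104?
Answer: 2266105/3 ≈ 7.5537e+5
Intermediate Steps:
J(Z, U) = -27 - U - 104*U*Z (J(Z, U) = (-104*Z)*U + (-27 - U) = -104*U*Z + (-27 - U) = -27 - U - 104*U*Z)
f(V, n) = 22 - V/3 (f(V, n) = ⅔ + (64 - V)/3 = ⅔ + (64/3 - V/3) = 22 - V/3)
I = -755292 (I = (7165 - 8372) + (-27 - 1*58 - 104*58*125) = -1207 + (-27 - 58 - 754000) = -1207 - 754085 = -755292)
f(-163, -84) - I = (22 - ⅓*(-163)) - 1*(-755292) = (22 + 163/3) + 755292 = 229/3 + 755292 = 2266105/3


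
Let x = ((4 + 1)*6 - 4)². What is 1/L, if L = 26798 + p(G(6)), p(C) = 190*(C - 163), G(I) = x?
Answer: 1/124268 ≈ 8.0471e-6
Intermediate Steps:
x = 676 (x = (5*6 - 4)² = (30 - 4)² = 26² = 676)
G(I) = 676
p(C) = -30970 + 190*C (p(C) = 190*(-163 + C) = -30970 + 190*C)
L = 124268 (L = 26798 + (-30970 + 190*676) = 26798 + (-30970 + 128440) = 26798 + 97470 = 124268)
1/L = 1/124268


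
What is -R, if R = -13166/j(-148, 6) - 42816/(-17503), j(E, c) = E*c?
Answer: -134232553/7771332 ≈ -17.273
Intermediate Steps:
R = 134232553/7771332 (R = -13166/((-148*6)) - 42816/(-17503) = -13166/(-888) - 42816*(-1/17503) = -13166*(-1/888) + 42816/17503 = 6583/444 + 42816/17503 = 134232553/7771332 ≈ 17.273)
-R = -1*134232553/7771332 = -134232553/7771332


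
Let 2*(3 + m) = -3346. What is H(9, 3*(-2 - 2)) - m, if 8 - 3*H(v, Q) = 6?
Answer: 5030/3 ≈ 1676.7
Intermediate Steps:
H(v, Q) = 2/3 (H(v, Q) = 8/3 - 1/3*6 = 8/3 - 2 = 2/3)
m = -1676 (m = -3 + (1/2)*(-3346) = -3 - 1673 = -1676)
H(9, 3*(-2 - 2)) - m = 2/3 - 1*(-1676) = 2/3 + 1676 = 5030/3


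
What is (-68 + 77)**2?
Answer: 81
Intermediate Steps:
(-68 + 77)**2 = 9**2 = 81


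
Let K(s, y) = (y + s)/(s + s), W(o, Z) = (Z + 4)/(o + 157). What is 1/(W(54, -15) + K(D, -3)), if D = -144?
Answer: 20256/9283 ≈ 2.1821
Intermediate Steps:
W(o, Z) = (4 + Z)/(157 + o)
K(s, y) = (s + y)/(2*s) (K(s, y) = (s + y)/((2*s)) = (s + y)*(1/(2*s)) = (s + y)/(2*s))
1/(W(54, -15) + K(D, -3)) = 1/((4 - 15)/(157 + 54) + (½)*(-144 - 3)/(-144)) = 1/(-11/211 + (½)*(-1/144)*(-147)) = 1/((1/211)*(-11) + 49/96) = 1/(-11/211 + 49/96) = 1/(9283/20256) = 20256/9283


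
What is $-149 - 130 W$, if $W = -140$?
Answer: $18051$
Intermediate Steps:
$-149 - 130 W = -149 - -18200 = -149 + 18200 = 18051$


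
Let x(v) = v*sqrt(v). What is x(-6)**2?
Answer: -216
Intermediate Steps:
x(v) = v**(3/2)
x(-6)**2 = ((-6)**(3/2))**2 = (-6*I*sqrt(6))**2 = -216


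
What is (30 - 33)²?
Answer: 9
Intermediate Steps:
(30 - 33)² = (-3)² = 9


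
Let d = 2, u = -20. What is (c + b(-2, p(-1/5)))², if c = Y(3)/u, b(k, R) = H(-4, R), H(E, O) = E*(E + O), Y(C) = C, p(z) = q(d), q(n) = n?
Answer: 24649/400 ≈ 61.622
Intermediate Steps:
p(z) = 2
b(k, R) = 16 - 4*R (b(k, R) = -4*(-4 + R) = 16 - 4*R)
c = -3/20 (c = 3/(-20) = 3*(-1/20) = -3/20 ≈ -0.15000)
(c + b(-2, p(-1/5)))² = (-3/20 + (16 - 4*2))² = (-3/20 + (16 - 8))² = (-3/20 + 8)² = (157/20)² = 24649/400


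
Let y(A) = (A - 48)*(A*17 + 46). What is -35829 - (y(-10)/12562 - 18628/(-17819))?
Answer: -4010203568823/111921139 ≈ -35831.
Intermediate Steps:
y(A) = (-48 + A)*(46 + 17*A) (y(A) = (-48 + A)*(17*A + 46) = (-48 + A)*(46 + 17*A))
-35829 - (y(-10)/12562 - 18628/(-17819)) = -35829 - ((-2208 - 770*(-10) + 17*(-10)²)/12562 - 18628/(-17819)) = -35829 - ((-2208 + 7700 + 17*100)*(1/12562) - 18628*(-1/17819)) = -35829 - ((-2208 + 7700 + 1700)*(1/12562) + 18628/17819) = -35829 - (7192*(1/12562) + 18628/17819) = -35829 - (3596/6281 + 18628/17819) = -35829 - 1*181079592/111921139 = -35829 - 181079592/111921139 = -4010203568823/111921139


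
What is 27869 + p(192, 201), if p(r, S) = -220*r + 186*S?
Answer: 23015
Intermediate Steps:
27869 + p(192, 201) = 27869 + (-220*192 + 186*201) = 27869 + (-42240 + 37386) = 27869 - 4854 = 23015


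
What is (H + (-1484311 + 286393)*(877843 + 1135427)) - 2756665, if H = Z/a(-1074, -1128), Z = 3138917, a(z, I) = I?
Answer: -2720437228115117/1128 ≈ -2.4117e+12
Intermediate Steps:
H = -3138917/1128 (H = 3138917/(-1128) = 3138917*(-1/1128) = -3138917/1128 ≈ -2782.7)
(H + (-1484311 + 286393)*(877843 + 1135427)) - 2756665 = (-3138917/1128 + (-1484311 + 286393)*(877843 + 1135427)) - 2756665 = (-3138917/1128 - 1197918*2013270) - 2756665 = (-3138917/1128 - 2411732371860) - 2756665 = -2720434118596997/1128 - 2756665 = -2720437228115117/1128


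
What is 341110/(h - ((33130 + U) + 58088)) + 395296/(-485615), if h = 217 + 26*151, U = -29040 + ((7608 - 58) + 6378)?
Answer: -194094818698/34946312245 ≈ -5.5541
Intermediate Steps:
U = -15112 (U = -29040 + (7550 + 6378) = -29040 + 13928 = -15112)
h = 4143 (h = 217 + 3926 = 4143)
341110/(h - ((33130 + U) + 58088)) + 395296/(-485615) = 341110/(4143 - ((33130 - 15112) + 58088)) + 395296/(-485615) = 341110/(4143 - (18018 + 58088)) + 395296*(-1/485615) = 341110/(4143 - 1*76106) - 395296/485615 = 341110/(4143 - 76106) - 395296/485615 = 341110/(-71963) - 395296/485615 = 341110*(-1/71963) - 395296/485615 = -341110/71963 - 395296/485615 = -194094818698/34946312245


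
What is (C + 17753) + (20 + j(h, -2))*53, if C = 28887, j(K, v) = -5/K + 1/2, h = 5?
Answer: 95347/2 ≈ 47674.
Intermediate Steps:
j(K, v) = ½ - 5/K (j(K, v) = -5/K + 1*(½) = -5/K + ½ = ½ - 5/K)
(C + 17753) + (20 + j(h, -2))*53 = (28887 + 17753) + (20 + (½)*(-10 + 5)/5)*53 = 46640 + (20 + (½)*(⅕)*(-5))*53 = 46640 + (20 - ½)*53 = 46640 + (39/2)*53 = 46640 + 2067/2 = 95347/2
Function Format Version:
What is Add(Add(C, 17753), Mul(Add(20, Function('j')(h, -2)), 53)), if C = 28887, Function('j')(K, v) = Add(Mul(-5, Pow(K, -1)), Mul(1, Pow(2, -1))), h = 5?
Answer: Rational(95347, 2) ≈ 47674.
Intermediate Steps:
Function('j')(K, v) = Add(Rational(1, 2), Mul(-5, Pow(K, -1))) (Function('j')(K, v) = Add(Mul(-5, Pow(K, -1)), Mul(1, Rational(1, 2))) = Add(Mul(-5, Pow(K, -1)), Rational(1, 2)) = Add(Rational(1, 2), Mul(-5, Pow(K, -1))))
Add(Add(C, 17753), Mul(Add(20, Function('j')(h, -2)), 53)) = Add(Add(28887, 17753), Mul(Add(20, Mul(Rational(1, 2), Pow(5, -1), Add(-10, 5))), 53)) = Add(46640, Mul(Add(20, Mul(Rational(1, 2), Rational(1, 5), -5)), 53)) = Add(46640, Mul(Add(20, Rational(-1, 2)), 53)) = Add(46640, Mul(Rational(39, 2), 53)) = Add(46640, Rational(2067, 2)) = Rational(95347, 2)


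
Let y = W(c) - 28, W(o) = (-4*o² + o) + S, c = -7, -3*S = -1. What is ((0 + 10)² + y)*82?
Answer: -32144/3 ≈ -10715.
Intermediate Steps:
S = ⅓ (S = -⅓*(-1) = ⅓ ≈ 0.33333)
W(o) = ⅓ + o - 4*o² (W(o) = (-4*o² + o) + ⅓ = (o - 4*o²) + ⅓ = ⅓ + o - 4*o²)
y = -692/3 (y = (⅓ - 7 - 4*(-7)²) - 28 = (⅓ - 7 - 4*49) - 28 = (⅓ - 7 - 196) - 28 = -608/3 - 28 = -692/3 ≈ -230.67)
((0 + 10)² + y)*82 = ((0 + 10)² - 692/3)*82 = (10² - 692/3)*82 = (100 - 692/3)*82 = -392/3*82 = -32144/3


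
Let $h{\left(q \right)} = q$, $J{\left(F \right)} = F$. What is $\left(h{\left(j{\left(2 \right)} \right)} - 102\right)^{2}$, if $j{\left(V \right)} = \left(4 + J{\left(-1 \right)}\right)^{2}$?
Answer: $8649$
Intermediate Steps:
$j{\left(V \right)} = 9$ ($j{\left(V \right)} = \left(4 - 1\right)^{2} = 3^{2} = 9$)
$\left(h{\left(j{\left(2 \right)} \right)} - 102\right)^{2} = \left(9 - 102\right)^{2} = \left(-93\right)^{2} = 8649$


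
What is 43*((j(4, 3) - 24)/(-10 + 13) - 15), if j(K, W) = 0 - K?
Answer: -3139/3 ≈ -1046.3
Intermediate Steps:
j(K, W) = -K
43*((j(4, 3) - 24)/(-10 + 13) - 15) = 43*((-1*4 - 24)/(-10 + 13) - 15) = 43*((-4 - 24)/3 - 15) = 43*(-28*⅓ - 15) = 43*(-28/3 - 15) = 43*(-73/3) = -3139/3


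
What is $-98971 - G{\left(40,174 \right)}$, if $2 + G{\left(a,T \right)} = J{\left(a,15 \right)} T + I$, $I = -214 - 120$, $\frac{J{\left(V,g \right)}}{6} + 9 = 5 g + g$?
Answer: $-183199$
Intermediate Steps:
$J{\left(V,g \right)} = -54 + 36 g$ ($J{\left(V,g \right)} = -54 + 6 \left(5 g + g\right) = -54 + 6 \cdot 6 g = -54 + 36 g$)
$I = -334$ ($I = -214 - 120 = -334$)
$G{\left(a,T \right)} = -336 + 486 T$ ($G{\left(a,T \right)} = -2 + \left(\left(-54 + 36 \cdot 15\right) T - 334\right) = -2 + \left(\left(-54 + 540\right) T - 334\right) = -2 + \left(486 T - 334\right) = -2 + \left(-334 + 486 T\right) = -336 + 486 T$)
$-98971 - G{\left(40,174 \right)} = -98971 - \left(-336 + 486 \cdot 174\right) = -98971 - \left(-336 + 84564\right) = -98971 - 84228 = -183199$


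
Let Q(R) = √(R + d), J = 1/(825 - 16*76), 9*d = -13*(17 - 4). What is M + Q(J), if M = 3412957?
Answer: 3412957 + 2*I*√6460102/1173 ≈ 3.413e+6 + 4.3336*I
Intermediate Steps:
d = -169/9 (d = (-13*(17 - 4))/9 = (-13*13)/9 = (⅑)*(-169) = -169/9 ≈ -18.778)
J = -1/391 (J = 1/(825 - 1216) = 1/(-391) = -1/391 ≈ -0.0025575)
Q(R) = √(-169/9 + R) (Q(R) = √(R - 169/9) = √(-169/9 + R))
M + Q(J) = 3412957 + √(-169 + 9*(-1/391))/3 = 3412957 + √(-169 - 9/391)/3 = 3412957 + √(-66088/391)/3 = 3412957 + (2*I*√6460102/391)/3 = 3412957 + 2*I*√6460102/1173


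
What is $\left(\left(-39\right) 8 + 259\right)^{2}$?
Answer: $2809$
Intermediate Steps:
$\left(\left(-39\right) 8 + 259\right)^{2} = \left(-312 + 259\right)^{2} = \left(-53\right)^{2} = 2809$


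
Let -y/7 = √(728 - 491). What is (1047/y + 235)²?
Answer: 214141378/3871 - 164030*√237/553 ≈ 50753.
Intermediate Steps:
y = -7*√237 (y = -7*√(728 - 491) = -7*√237 ≈ -107.76)
(1047/y + 235)² = (1047/((-7*√237)) + 235)² = (1047*(-√237/1659) + 235)² = (-349*√237/553 + 235)² = (235 - 349*√237/553)²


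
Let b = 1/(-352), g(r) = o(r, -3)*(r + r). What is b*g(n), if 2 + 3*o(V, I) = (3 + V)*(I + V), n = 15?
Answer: -535/88 ≈ -6.0795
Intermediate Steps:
o(V, I) = -2/3 + (3 + V)*(I + V)/3 (o(V, I) = -2/3 + ((3 + V)*(I + V))/3 = -2/3 + (3 + V)*(I + V)/3)
g(r) = 2*r*(-11/3 + r**2/3) (g(r) = (-2/3 - 3 + r + r**2/3 + (1/3)*(-3)*r)*(r + r) = (-2/3 - 3 + r + r**2/3 - r)*(2*r) = (-11/3 + r**2/3)*(2*r) = 2*r*(-11/3 + r**2/3))
b = -1/352 ≈ -0.0028409
b*g(n) = -15*(-11 + 15**2)/528 = -15*(-11 + 225)/528 = -15*214/528 = -1/352*2140 = -535/88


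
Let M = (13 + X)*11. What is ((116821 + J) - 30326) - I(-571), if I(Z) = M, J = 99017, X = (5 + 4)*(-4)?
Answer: 185765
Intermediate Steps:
X = -36 (X = 9*(-4) = -36)
M = -253 (M = (13 - 36)*11 = -23*11 = -253)
I(Z) = -253
((116821 + J) - 30326) - I(-571) = ((116821 + 99017) - 30326) - 1*(-253) = (215838 - 30326) + 253 = 185512 + 253 = 185765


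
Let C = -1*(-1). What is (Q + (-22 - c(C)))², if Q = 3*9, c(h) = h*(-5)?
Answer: 100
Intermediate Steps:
C = 1
c(h) = -5*h
Q = 27
(Q + (-22 - c(C)))² = (27 + (-22 - (-5)))² = (27 + (-22 - 1*(-5)))² = (27 + (-22 + 5))² = (27 - 17)² = 10² = 100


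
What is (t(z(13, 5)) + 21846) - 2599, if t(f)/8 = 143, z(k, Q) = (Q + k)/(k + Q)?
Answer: 20391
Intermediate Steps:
z(k, Q) = 1 (z(k, Q) = (Q + k)/(Q + k) = 1)
t(f) = 1144 (t(f) = 8*143 = 1144)
(t(z(13, 5)) + 21846) - 2599 = (1144 + 21846) - 2599 = 22990 - 2599 = 20391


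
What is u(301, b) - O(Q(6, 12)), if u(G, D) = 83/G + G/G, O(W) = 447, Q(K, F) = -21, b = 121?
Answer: -134163/301 ≈ -445.72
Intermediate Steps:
u(G, D) = 1 + 83/G (u(G, D) = 83/G + 1 = 1 + 83/G)
u(301, b) - O(Q(6, 12)) = (83 + 301)/301 - 1*447 = (1/301)*384 - 447 = 384/301 - 447 = -134163/301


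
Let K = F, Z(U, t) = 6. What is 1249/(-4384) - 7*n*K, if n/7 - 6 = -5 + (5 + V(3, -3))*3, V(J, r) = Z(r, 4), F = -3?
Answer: 21909983/4384 ≈ 4997.7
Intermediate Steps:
V(J, r) = 6
K = -3
n = 238 (n = 42 + 7*(-5 + (5 + 6)*3) = 42 + 7*(-5 + 11*3) = 42 + 7*(-5 + 33) = 42 + 7*28 = 42 + 196 = 238)
1249/(-4384) - 7*n*K = 1249/(-4384) - 7*238*(-3) = 1249*(-1/4384) - 1666*(-3) = -1249/4384 - 1*(-4998) = -1249/4384 + 4998 = 21909983/4384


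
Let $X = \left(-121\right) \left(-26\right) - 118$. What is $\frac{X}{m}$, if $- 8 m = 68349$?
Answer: $- \frac{24224}{68349} \approx -0.35442$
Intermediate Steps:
$X = 3028$ ($X = 3146 - 118 = 3028$)
$m = - \frac{68349}{8}$ ($m = \left(- \frac{1}{8}\right) 68349 = - \frac{68349}{8} \approx -8543.6$)
$\frac{X}{m} = \frac{3028}{- \frac{68349}{8}} = 3028 \left(- \frac{8}{68349}\right) = - \frac{24224}{68349}$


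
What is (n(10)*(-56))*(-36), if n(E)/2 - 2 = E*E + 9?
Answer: 447552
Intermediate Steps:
n(E) = 22 + 2*E**2 (n(E) = 4 + 2*(E*E + 9) = 4 + 2*(E**2 + 9) = 4 + 2*(9 + E**2) = 4 + (18 + 2*E**2) = 22 + 2*E**2)
(n(10)*(-56))*(-36) = ((22 + 2*10**2)*(-56))*(-36) = ((22 + 2*100)*(-56))*(-36) = ((22 + 200)*(-56))*(-36) = (222*(-56))*(-36) = -12432*(-36) = 447552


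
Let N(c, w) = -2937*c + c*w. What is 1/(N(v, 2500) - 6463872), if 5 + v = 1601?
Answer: -1/7161324 ≈ -1.3964e-7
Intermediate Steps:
v = 1596 (v = -5 + 1601 = 1596)
1/(N(v, 2500) - 6463872) = 1/(1596*(-2937 + 2500) - 6463872) = 1/(1596*(-437) - 6463872) = 1/(-697452 - 6463872) = 1/(-7161324) = -1/7161324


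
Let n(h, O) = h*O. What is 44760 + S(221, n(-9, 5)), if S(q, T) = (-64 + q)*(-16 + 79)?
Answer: 54651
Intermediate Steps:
n(h, O) = O*h
S(q, T) = -4032 + 63*q (S(q, T) = (-64 + q)*63 = -4032 + 63*q)
44760 + S(221, n(-9, 5)) = 44760 + (-4032 + 63*221) = 44760 + (-4032 + 13923) = 44760 + 9891 = 54651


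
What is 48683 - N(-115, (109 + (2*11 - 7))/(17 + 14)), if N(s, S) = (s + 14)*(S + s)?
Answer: 37472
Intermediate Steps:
N(s, S) = (14 + s)*(S + s)
48683 - N(-115, (109 + (2*11 - 7))/(17 + 14)) = 48683 - ((-115)**2 + 14*((109 + (2*11 - 7))/(17 + 14)) + 14*(-115) + ((109 + (2*11 - 7))/(17 + 14))*(-115)) = 48683 - (13225 + 14*((109 + (22 - 7))/31) - 1610 + ((109 + (22 - 7))/31)*(-115)) = 48683 - (13225 + 14*((109 + 15)*(1/31)) - 1610 + ((109 + 15)*(1/31))*(-115)) = 48683 - (13225 + 14*(124*(1/31)) - 1610 + (124*(1/31))*(-115)) = 48683 - (13225 + 14*4 - 1610 + 4*(-115)) = 48683 - (13225 + 56 - 1610 - 460) = 48683 - 1*11211 = 48683 - 11211 = 37472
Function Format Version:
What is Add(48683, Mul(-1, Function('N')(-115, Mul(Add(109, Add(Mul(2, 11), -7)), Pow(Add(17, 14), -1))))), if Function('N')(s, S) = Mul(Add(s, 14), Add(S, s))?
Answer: 37472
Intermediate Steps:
Function('N')(s, S) = Mul(Add(14, s), Add(S, s))
Add(48683, Mul(-1, Function('N')(-115, Mul(Add(109, Add(Mul(2, 11), -7)), Pow(Add(17, 14), -1))))) = Add(48683, Mul(-1, Add(Pow(-115, 2), Mul(14, Mul(Add(109, Add(Mul(2, 11), -7)), Pow(Add(17, 14), -1))), Mul(14, -115), Mul(Mul(Add(109, Add(Mul(2, 11), -7)), Pow(Add(17, 14), -1)), -115)))) = Add(48683, Mul(-1, Add(13225, Mul(14, Mul(Add(109, Add(22, -7)), Pow(31, -1))), -1610, Mul(Mul(Add(109, Add(22, -7)), Pow(31, -1)), -115)))) = Add(48683, Mul(-1, Add(13225, Mul(14, Mul(Add(109, 15), Rational(1, 31))), -1610, Mul(Mul(Add(109, 15), Rational(1, 31)), -115)))) = Add(48683, Mul(-1, Add(13225, Mul(14, Mul(124, Rational(1, 31))), -1610, Mul(Mul(124, Rational(1, 31)), -115)))) = Add(48683, Mul(-1, Add(13225, Mul(14, 4), -1610, Mul(4, -115)))) = Add(48683, Mul(-1, Add(13225, 56, -1610, -460))) = Add(48683, Mul(-1, 11211)) = Add(48683, -11211) = 37472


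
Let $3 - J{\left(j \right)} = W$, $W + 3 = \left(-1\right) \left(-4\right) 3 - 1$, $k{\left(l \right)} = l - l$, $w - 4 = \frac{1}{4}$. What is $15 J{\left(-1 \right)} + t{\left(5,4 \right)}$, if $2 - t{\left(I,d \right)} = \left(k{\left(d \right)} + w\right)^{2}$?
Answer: $- \frac{1457}{16} \approx -91.063$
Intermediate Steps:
$w = \frac{17}{4}$ ($w = 4 + \frac{1}{4} = \frac{17}{4} \approx 4.25$)
$k{\left(l \right)} = 0$
$t{\left(I,d \right)} = - \frac{257}{16}$ ($t{\left(I,d \right)} = 2 - \left(0 + \frac{17}{4}\right)^{2} = 2 - \left(\frac{17}{4}\right)^{2} = 2 - \frac{289}{16} = - \frac{257}{16}$)
$W = 8$ ($W = -3 - \left(1 - \left(-1\right) \left(-4\right) 3\right) = -3 + \left(4 \cdot 3 - 1\right) = -3 + \left(12 - 1\right) = -3 + 11 = 8$)
$J{\left(j \right)} = -5$ ($J{\left(j \right)} = 3 - 8 = -5$)
$15 J{\left(-1 \right)} + t{\left(5,4 \right)} = 15 \left(-5\right) - \frac{257}{16} = -75 - \frac{257}{16} = - \frac{1457}{16}$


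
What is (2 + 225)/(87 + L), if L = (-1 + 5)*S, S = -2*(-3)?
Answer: 227/111 ≈ 2.0450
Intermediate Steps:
S = 6
L = 24 (L = (-1 + 5)*6 = 4*6 = 24)
(2 + 225)/(87 + L) = (2 + 225)/(87 + 24) = 227/111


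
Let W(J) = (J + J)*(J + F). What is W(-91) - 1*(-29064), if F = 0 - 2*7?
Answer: 48174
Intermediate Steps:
F = -14 (F = 0 - 1*14 = 0 - 14 = -14)
W(J) = 2*J*(-14 + J) (W(J) = (J + J)*(J - 14) = (2*J)*(-14 + J) = 2*J*(-14 + J))
W(-91) - 1*(-29064) = 2*(-91)*(-14 - 91) - 1*(-29064) = 2*(-91)*(-105) + 29064 = 19110 + 29064 = 48174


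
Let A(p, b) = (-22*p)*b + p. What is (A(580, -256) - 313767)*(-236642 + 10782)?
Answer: -667048825780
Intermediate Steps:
A(p, b) = p - 22*b*p (A(p, b) = -22*b*p + p = p - 22*b*p)
(A(580, -256) - 313767)*(-236642 + 10782) = (580*(1 - 22*(-256)) - 313767)*(-236642 + 10782) = (580*(1 + 5632) - 313767)*(-225860) = (580*5633 - 313767)*(-225860) = (3267140 - 313767)*(-225860) = 2953373*(-225860) = -667048825780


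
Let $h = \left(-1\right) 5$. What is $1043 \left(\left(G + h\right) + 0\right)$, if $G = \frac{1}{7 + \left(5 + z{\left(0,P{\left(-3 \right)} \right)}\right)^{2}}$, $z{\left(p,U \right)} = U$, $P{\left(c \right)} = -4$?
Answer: $- \frac{40677}{8} \approx -5084.6$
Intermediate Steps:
$h = -5$
$G = \frac{1}{8}$ ($G = \frac{1}{7 + \left(5 - 4\right)^{2}} = \frac{1}{7 + 1^{2}} = \frac{1}{7 + 1} = \frac{1}{8} \approx 0.125$)
$1043 \left(\left(G + h\right) + 0\right) = 1043 \left(\left(\frac{1}{8} - 5\right) + 0\right) = 1043 \left(- \frac{39}{8} + 0\right) = 1043 \left(- \frac{39}{8}\right) = - \frac{40677}{8}$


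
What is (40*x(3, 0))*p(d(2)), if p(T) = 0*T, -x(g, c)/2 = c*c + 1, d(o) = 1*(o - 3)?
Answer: 0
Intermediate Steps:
d(o) = -3 + o (d(o) = 1*(-3 + o) = -3 + o)
x(g, c) = -2 - 2*c² (x(g, c) = -2*(c*c + 1) = -2*(c² + 1) = -2*(1 + c²) = -2 - 2*c²)
p(T) = 0
(40*x(3, 0))*p(d(2)) = (40*(-2 - 2*0²))*0 = (40*(-2 - 2*0))*0 = (40*(-2 + 0))*0 = (40*(-2))*0 = -80*0 = 0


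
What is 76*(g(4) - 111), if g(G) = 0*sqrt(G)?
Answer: -8436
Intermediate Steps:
g(G) = 0
76*(g(4) - 111) = 76*(0 - 111) = 76*(-111) = -8436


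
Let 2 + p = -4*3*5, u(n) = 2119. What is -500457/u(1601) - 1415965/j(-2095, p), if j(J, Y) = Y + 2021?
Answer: -3980825098/4151121 ≈ -958.98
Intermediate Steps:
p = -62 (p = -2 - 4*3*5 = -2 - 12*5 = -2 - 60 = -62)
j(J, Y) = 2021 + Y
-500457/u(1601) - 1415965/j(-2095, p) = -500457/2119 - 1415965/(2021 - 62) = -500457*1/2119 - 1415965/1959 = -500457/2119 - 1415965*1/1959 = -500457/2119 - 1415965/1959 = -3980825098/4151121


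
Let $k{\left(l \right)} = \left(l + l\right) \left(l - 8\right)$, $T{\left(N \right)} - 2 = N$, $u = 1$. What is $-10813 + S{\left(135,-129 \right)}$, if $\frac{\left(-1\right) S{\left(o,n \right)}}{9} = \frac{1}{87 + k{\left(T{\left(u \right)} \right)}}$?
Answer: $- \frac{205450}{19} \approx -10813.0$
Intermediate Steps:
$T{\left(N \right)} = 2 + N$
$k{\left(l \right)} = 2 l \left(-8 + l\right)$
$S{\left(o,n \right)} = - \frac{3}{19}$ ($S{\left(o,n \right)} = - \frac{9}{87 + 2 \left(2 + 1\right) \left(-8 + \left(2 + 1\right)\right)} = - \frac{9}{87 + 2 \cdot 3 \left(-8 + 3\right)} = - \frac{9}{87 + 2 \cdot 3 \left(-5\right)} = - \frac{9}{87 - 30} = - \frac{9}{57} = \left(-9\right) \frac{1}{57} = - \frac{3}{19}$)
$-10813 + S{\left(135,-129 \right)} = -10813 - \frac{3}{19} = - \frac{205450}{19}$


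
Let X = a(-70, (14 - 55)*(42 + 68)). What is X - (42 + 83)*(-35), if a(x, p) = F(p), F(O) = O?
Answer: -135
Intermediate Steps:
a(x, p) = p
X = -4510 (X = (14 - 55)*(42 + 68) = -41*110 = -4510)
X - (42 + 83)*(-35) = -4510 - (42 + 83)*(-35) = -4510 - 125*(-35) = -4510 - 1*(-4375) = -4510 + 4375 = -135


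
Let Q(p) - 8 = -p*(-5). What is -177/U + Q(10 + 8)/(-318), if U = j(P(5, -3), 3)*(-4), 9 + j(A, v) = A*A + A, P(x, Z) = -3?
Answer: -9577/636 ≈ -15.058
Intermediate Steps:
Q(p) = 8 + 5*p (Q(p) = 8 - p*(-5) = 8 + 5*p)
j(A, v) = -9 + A + A**2 (j(A, v) = -9 + (A*A + A) = -9 + (A**2 + A) = -9 + (A + A**2) = -9 + A + A**2)
U = 12 (U = (-9 - 3 + (-3)**2)*(-4) = (-9 - 3 + 9)*(-4) = -3*(-4) = 12)
-177/U + Q(10 + 8)/(-318) = -177/12 + (8 + 5*(10 + 8))/(-318) = -177*1/12 + (8 + 5*18)*(-1/318) = -59/4 + (8 + 90)*(-1/318) = -59/4 + 98*(-1/318) = -59/4 - 49/159 = -9577/636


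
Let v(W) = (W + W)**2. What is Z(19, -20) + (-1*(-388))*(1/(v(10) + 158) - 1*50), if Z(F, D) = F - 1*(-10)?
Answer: -5404315/279 ≈ -19370.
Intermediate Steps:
v(W) = 4*W**2 (v(W) = (2*W)**2 = 4*W**2)
Z(F, D) = 10 + F (Z(F, D) = F + 10 = 10 + F)
Z(19, -20) + (-1*(-388))*(1/(v(10) + 158) - 1*50) = (10 + 19) + (-1*(-388))*(1/(4*10**2 + 158) - 1*50) = 29 + 388*(1/(4*100 + 158) - 50) = 29 + 388*(1/(400 + 158) - 50) = 29 + 388*(1/558 - 50) = 29 + 388*(-27899/558) = 29 - 5412406/279 = -5404315/279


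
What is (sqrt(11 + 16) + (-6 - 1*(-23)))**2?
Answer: 316 + 102*sqrt(3) ≈ 492.67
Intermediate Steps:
(sqrt(11 + 16) + (-6 - 1*(-23)))**2 = (sqrt(27) + (-6 + 23))**2 = (3*sqrt(3) + 17)**2 = (17 + 3*sqrt(3))**2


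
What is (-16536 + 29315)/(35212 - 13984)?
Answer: 12779/21228 ≈ 0.60199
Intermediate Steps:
(-16536 + 29315)/(35212 - 13984) = 12779/21228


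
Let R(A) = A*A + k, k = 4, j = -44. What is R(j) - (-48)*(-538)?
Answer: -23884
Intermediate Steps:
R(A) = 4 + A**2 (R(A) = A*A + 4 = A**2 + 4 = 4 + A**2)
R(j) - (-48)*(-538) = (4 + (-44)**2) - (-48)*(-538) = (4 + 1936) - 1*25824 = 1940 - 25824 = -23884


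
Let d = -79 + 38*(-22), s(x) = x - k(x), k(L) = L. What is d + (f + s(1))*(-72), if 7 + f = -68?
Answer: 4485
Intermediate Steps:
f = -75 (f = -7 - 68 = -75)
s(x) = 0 (s(x) = x - x = 0)
d = -915 (d = -79 - 836 = -915)
d + (f + s(1))*(-72) = -915 + (-75 + 0)*(-72) = -915 - 75*(-72) = -915 + 5400 = 4485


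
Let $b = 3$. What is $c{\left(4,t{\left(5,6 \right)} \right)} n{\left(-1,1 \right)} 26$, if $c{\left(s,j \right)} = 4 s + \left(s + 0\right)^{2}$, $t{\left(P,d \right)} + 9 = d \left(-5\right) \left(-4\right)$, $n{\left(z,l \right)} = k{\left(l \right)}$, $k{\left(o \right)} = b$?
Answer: $2496$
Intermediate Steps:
$k{\left(o \right)} = 3$
$n{\left(z,l \right)} = 3$
$t{\left(P,d \right)} = -9 + 20 d$ ($t{\left(P,d \right)} = -9 + d \left(-5\right) \left(-4\right) = -9 + - 5 d \left(-4\right) = -9 + 20 d$)
$c{\left(s,j \right)} = s^{2} + 4 s$ ($c{\left(s,j \right)} = 4 s + s^{2} = s^{2} + 4 s$)
$c{\left(4,t{\left(5,6 \right)} \right)} n{\left(-1,1 \right)} 26 = 4 \left(4 + 4\right) 3 \cdot 26 = 4 \cdot 8 \cdot 3 \cdot 26 = 32 \cdot 3 \cdot 26 = 96 \cdot 26 = 2496$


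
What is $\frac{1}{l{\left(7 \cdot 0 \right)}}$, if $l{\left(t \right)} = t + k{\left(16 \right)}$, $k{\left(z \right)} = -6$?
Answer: $- \frac{1}{6} \approx -0.16667$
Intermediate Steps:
$l{\left(t \right)} = -6 + t$ ($l{\left(t \right)} = t - 6 = -6 + t$)
$\frac{1}{l{\left(7 \cdot 0 \right)}} = \frac{1}{-6 + 7 \cdot 0} = \frac{1}{-6 + 0} = \frac{1}{-6} = - \frac{1}{6}$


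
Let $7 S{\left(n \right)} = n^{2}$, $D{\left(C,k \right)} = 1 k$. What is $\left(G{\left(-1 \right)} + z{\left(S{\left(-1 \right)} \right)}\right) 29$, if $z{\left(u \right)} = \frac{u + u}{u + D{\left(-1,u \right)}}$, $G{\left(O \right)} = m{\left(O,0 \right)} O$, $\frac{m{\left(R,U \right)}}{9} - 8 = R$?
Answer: $-1798$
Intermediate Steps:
$m{\left(R,U \right)} = 72 + 9 R$
$G{\left(O \right)} = O \left(72 + 9 O\right)$ ($G{\left(O \right)} = \left(72 + 9 O\right) O = O \left(72 + 9 O\right)$)
$D{\left(C,k \right)} = k$
$S{\left(n \right)} = \frac{n^{2}}{7}$
$z{\left(u \right)} = 1$ ($z{\left(u \right)} = \frac{u + u}{u + u} = \frac{2 u}{2 u} = 2 u \frac{1}{2 u} = 1$)
$\left(G{\left(-1 \right)} + z{\left(S{\left(-1 \right)} \right)}\right) 29 = \left(9 \left(-1\right) \left(8 - 1\right) + 1\right) 29 = \left(9 \left(-1\right) 7 + 1\right) 29 = \left(-63 + 1\right) 29 = \left(-62\right) 29 = -1798$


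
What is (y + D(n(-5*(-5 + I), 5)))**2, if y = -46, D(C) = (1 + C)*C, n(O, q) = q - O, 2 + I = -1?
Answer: 1308736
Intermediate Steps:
I = -3 (I = -2 - 1 = -3)
D(C) = C*(1 + C)
(y + D(n(-5*(-5 + I), 5)))**2 = (-46 + (5 - (-5)*(-5 - 3))*(1 + (5 - (-5)*(-5 - 3))))**2 = (-46 + (5 - (-5)*(-8))*(1 + (5 - (-5)*(-8))))**2 = (-46 + (5 - 1*40)*(1 + (5 - 1*40)))**2 = (-46 + (5 - 40)*(1 + (5 - 40)))**2 = (-46 - 35*(1 - 35))**2 = (-46 - 35*(-34))**2 = (-46 + 1190)**2 = 1144**2 = 1308736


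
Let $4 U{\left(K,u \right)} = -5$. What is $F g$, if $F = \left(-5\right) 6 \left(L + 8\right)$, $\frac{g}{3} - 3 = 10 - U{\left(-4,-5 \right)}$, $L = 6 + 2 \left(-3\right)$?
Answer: $-10260$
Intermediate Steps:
$U{\left(K,u \right)} = - \frac{5}{4}$ ($U{\left(K,u \right)} = \frac{1}{4} \left(-5\right) = - \frac{5}{4}$)
$L = 0$ ($L = 6 - 6 = 0$)
$g = \frac{171}{4}$ ($g = 9 + 3 \left(10 - - \frac{5}{4}\right) = 9 + 3 \left(10 + \frac{5}{4}\right) = 9 + 3 \cdot \frac{45}{4} = 9 + \frac{135}{4} = \frac{171}{4} \approx 42.75$)
$F = -240$ ($F = \left(-5\right) 6 \left(0 + 8\right) = \left(-30\right) 8 = -240$)
$F g = \left(-240\right) \frac{171}{4} = -10260$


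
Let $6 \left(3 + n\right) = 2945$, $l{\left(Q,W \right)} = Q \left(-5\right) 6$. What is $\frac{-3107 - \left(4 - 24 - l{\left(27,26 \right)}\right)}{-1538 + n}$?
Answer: $\frac{23382}{6301} \approx 3.7108$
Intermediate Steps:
$l{\left(Q,W \right)} = - 30 Q$ ($l{\left(Q,W \right)} = - 5 Q 6 = - 30 Q$)
$n = \frac{2927}{6}$ ($n = -3 + \frac{1}{6} \cdot 2945 = -3 + \frac{2945}{6} = \frac{2927}{6} \approx 487.83$)
$\frac{-3107 - \left(4 - 24 - l{\left(27,26 \right)}\right)}{-1538 + n} = \frac{-3107 - \left(814 - 24\right)}{-1538 + \frac{2927}{6}} = \frac{-3107 - 790}{- \frac{6301}{6}} = \left(-3107 - 790\right) \left(- \frac{6}{6301}\right) = \left(-3897\right) \left(- \frac{6}{6301}\right) = \frac{23382}{6301}$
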